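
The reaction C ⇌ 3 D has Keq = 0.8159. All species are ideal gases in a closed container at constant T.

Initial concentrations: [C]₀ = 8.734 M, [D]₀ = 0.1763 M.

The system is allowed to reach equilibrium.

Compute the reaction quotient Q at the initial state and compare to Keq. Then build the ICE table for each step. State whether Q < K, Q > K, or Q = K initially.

Q₀ = 6.2740e-04 vs Keq = 0.8159 ⇒ Q<K, forward
Step 1:
                  C         D
  I           8.734    0.1763
  C         -0.5685     1.705
  E           8.166     1.882
  solve Keq expr → x = 0.5685; check Q = 0.8159

Q₀ = 6.2740e-04; Q < K (proceeds forward)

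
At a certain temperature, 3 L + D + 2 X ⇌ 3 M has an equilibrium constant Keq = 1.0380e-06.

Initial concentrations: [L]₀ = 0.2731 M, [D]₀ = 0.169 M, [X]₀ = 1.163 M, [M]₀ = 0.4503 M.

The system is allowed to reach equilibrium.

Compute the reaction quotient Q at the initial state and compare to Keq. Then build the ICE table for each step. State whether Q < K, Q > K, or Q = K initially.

Q₀ = 19.61 vs Keq = 1.0380e-06 ⇒ Q>K, reverse
Step 1:
                   L          D          X          M
  init        0.2731      0.169      1.163     0.4503
  Δ           0.4439      0.148      0.296    -0.4439
  eq           0.717      0.317      1.459   0.006368
  solve Keq expr → x = -0.148; check Q = 1.0380e-06

Q₀ = 19.61; Q > K (proceeds reverse)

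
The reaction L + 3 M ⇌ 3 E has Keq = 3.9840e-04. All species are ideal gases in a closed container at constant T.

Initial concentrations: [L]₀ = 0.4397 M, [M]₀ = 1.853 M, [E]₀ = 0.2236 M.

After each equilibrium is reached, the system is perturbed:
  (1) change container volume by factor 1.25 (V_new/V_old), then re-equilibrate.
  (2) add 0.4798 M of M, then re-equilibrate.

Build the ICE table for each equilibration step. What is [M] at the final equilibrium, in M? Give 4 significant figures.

[M]_eq = 2.033 M

Q₀ = 0.003996 vs Keq = 3.9840e-04 ⇒ Q>K, reverse
Step 1:
                  L         M         E
  Initial    0.4397     1.853    0.2236
  Change    0.03691    0.1107   -0.1107
  Equil      0.4766     1.964    0.1129
  solve Keq expr → x = -0.03691; check Q = 3.9840e-04
Then change container volume by factor 1.25 (V_new/V_old).
Step 2:
                  L         M         E
  Initial    0.3813     1.571    0.0903
  Change   0.002002  0.006005 -0.006005
  Equil      0.3833     1.577   0.08429
  solve Keq expr → x = -0.002002; check Q = 3.9840e-04
Then add 0.4798 M of M.
Step 3:
                  L         M         E
  Initial    0.3833     2.057   0.08429
  Change  -0.007878  -0.02363   0.02363
  Equil      0.3754     2.033    0.1079
  solve Keq expr → x = 0.007878; check Q = 3.9840e-04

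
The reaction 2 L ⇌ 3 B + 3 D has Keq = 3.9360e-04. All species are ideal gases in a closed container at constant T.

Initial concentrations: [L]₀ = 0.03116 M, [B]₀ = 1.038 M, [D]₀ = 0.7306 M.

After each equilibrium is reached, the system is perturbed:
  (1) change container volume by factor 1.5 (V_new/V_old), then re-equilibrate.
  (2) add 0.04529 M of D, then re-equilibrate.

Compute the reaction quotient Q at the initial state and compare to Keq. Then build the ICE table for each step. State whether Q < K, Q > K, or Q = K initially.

Q₀ = 449.2 vs Keq = 3.9360e-04 ⇒ Q>K, reverse
Step 1:
                  L         B         D
  Initial   0.03116     1.038    0.7306
  Change     0.4175   -0.6263   -0.6263
  Equil      0.4487    0.4117    0.1043
  solve Keq expr → x = -0.2088; check Q = 3.9360e-04
Then change container volume by factor 1.5 (V_new/V_old).
Step 2:
                  L         B         D
  Initial    0.2991    0.2745   0.06955
  Change   -0.02145   0.03217   0.03217
  Equil      0.2777    0.3067    0.1017
  solve Keq expr → x = 0.01072; check Q = 3.9360e-04
Then add 0.04529 M of D.
Step 3:
                  L         B         D
  Initial    0.2777    0.3067     0.147
  Change    0.01955  -0.02932  -0.02932
  Equil      0.2972    0.2773    0.1177
  solve Keq expr → x = -0.009773; check Q = 3.9360e-04

Q₀ = 449.2; Q > K (proceeds reverse)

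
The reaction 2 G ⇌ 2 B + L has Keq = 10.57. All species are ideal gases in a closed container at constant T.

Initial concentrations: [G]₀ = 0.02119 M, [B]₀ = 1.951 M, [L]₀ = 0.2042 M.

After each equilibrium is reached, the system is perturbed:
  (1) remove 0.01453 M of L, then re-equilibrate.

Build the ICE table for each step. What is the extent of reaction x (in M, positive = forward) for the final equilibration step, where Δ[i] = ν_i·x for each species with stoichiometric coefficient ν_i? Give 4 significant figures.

x = 0.003906 M

Q₀ = 1731 vs Keq = 10.57 ⇒ Q>K, reverse
Step 1:
                    G           B           L
  I           0.02119       1.951      0.2042
  C            0.1686     -0.1686    -0.08432
  E            0.1898       1.782      0.1199
  solve Keq expr → x = -0.08432; check Q = 10.57
Then remove 0.01453 M of L.
Step 2:
                    G           B           L
  I            0.1898       1.782      0.1054
  C         -0.007812    0.007812    0.003906
  E             0.182        1.79      0.1093
  solve Keq expr → x = 0.003906; check Q = 10.57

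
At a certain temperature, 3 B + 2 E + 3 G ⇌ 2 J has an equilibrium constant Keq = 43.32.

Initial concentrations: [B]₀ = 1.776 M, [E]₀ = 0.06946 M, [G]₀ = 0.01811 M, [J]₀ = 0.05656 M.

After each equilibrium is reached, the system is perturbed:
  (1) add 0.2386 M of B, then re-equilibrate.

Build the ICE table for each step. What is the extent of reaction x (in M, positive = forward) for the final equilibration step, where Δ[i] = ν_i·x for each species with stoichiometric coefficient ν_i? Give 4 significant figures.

x = 0.001096 M

Q₀ = 1.9928e+04 vs Keq = 43.32 ⇒ Q>K, reverse
Step 1:
                    B           E           G           J
  init          1.776     0.06946     0.01811     0.05656
  Δ           0.04572     0.03048     0.04572    -0.03048
  eq            1.822     0.09994     0.06383     0.02608
  solve Keq expr → x = -0.01524; check Q = 43.32
Then add 0.2386 M of B.
Step 2:
                    B           E           G           J
  init           2.06     0.09994     0.06383     0.02608
  Δ         -0.003288   -0.002192   -0.003288    0.002192
  eq            2.057     0.09775     0.06054     0.02827
  solve Keq expr → x = 0.001096; check Q = 43.32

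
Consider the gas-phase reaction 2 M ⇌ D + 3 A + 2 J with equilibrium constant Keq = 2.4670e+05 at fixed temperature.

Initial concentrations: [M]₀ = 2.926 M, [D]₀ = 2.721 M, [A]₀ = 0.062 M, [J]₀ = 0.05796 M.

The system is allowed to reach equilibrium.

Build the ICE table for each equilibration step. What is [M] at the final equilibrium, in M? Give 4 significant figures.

Q₀ = 2.5446e-07 vs Keq = 2.4670e+05 ⇒ Q<K, forward
Step 1:
                    M           D           A           J
  Initial       2.926       2.721       0.062     0.05796
  Change       -2.821       1.411       4.232       2.821
  Equil        0.1048       4.132       4.294       2.879
  solve Keq expr → x = 1.411; check Q = 2.4670e+05

[M]_eq = 0.1048 M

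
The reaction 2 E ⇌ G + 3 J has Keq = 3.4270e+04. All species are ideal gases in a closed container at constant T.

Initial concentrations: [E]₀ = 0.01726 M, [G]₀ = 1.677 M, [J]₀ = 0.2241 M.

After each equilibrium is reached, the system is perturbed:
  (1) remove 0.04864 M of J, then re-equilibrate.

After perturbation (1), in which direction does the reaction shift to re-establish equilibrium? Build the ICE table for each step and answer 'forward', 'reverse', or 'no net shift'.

Q₀ = 63.35 vs Keq = 3.4270e+04 ⇒ Q<K, forward
Step 1:
                    E           G           J
  I           0.01726       1.677      0.2241
  C          -0.01639    0.008195     0.02459
  E        8.6965e-04       1.685      0.2487
  solve Keq expr → x = 0.008195; check Q = 3.4270e+04
Then remove 0.04864 M of J.
Step 2:
                    E           G           J
  I        8.6965e-04       1.685         0.2
  C       -2.4050e-04  1.2025e-04  3.6076e-04
  E        6.2914e-04       1.685      0.2004
  solve Keq expr → x = 1.2025e-04; check Q = 3.4270e+04

Direction: forward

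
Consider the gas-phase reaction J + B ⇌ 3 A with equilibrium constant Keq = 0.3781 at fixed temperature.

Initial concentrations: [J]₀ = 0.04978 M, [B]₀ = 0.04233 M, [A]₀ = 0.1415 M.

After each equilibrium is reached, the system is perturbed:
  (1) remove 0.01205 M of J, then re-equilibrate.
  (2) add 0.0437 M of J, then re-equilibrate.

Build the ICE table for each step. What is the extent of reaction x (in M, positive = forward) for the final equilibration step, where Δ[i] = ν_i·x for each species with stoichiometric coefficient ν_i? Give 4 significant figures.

x = 0.005562 M

Q₀ = 1.345 vs Keq = 0.3781 ⇒ Q>K, reverse
Step 1:
                  J         B         A
  I         0.04978   0.04233    0.1415
  C         0.01135   0.01135  -0.03405
  E         0.06113   0.05368    0.1075
  solve Keq expr → x = -0.01135; check Q = 0.3781
Then remove 0.01205 M of J.
Step 2:
                  J         B         A
  I         0.04908   0.05368    0.1075
  C        0.001767  0.001767 -0.005302
  E         0.05085   0.05545    0.1022
  solve Keq expr → x = -0.001767; check Q = 0.3781
Then add 0.0437 M of J.
Step 3:
                  J         B         A
  I         0.09455   0.05545    0.1022
  C       -0.005562 -0.005562   0.01669
  E         0.08898   0.04988    0.1188
  solve Keq expr → x = 0.005562; check Q = 0.3781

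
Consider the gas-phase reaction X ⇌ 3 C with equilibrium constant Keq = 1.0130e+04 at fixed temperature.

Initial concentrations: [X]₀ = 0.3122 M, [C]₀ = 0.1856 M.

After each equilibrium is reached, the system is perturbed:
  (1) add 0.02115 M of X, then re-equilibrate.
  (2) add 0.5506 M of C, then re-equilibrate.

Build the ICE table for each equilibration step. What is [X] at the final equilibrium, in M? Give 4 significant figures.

Q₀ = 0.02048 vs Keq = 1.0130e+04 ⇒ Q<K, forward
Step 1:
                   X          C
  I           0.3122     0.1856
  C          -0.3121     0.9362
  E       1.3935e-04      1.122
  solve Keq expr → x = 0.3121; check Q = 1.0130e+04
Then add 0.02115 M of X.
Step 2:
                   X          C
  I          0.02129      1.122
  C         -0.02113    0.06338
  E       1.6433e-04      1.185
  solve Keq expr → x = 0.02113; check Q = 1.0130e+04
Then add 0.5506 M of C.
Step 3:
                   X          C
  I       1.6433e-04      1.736
  C       3.5098e-04  -0.001053
  E       5.1531e-04      1.735
  solve Keq expr → x = -3.5098e-04; check Q = 1.0130e+04

[X]_eq = 5.1531e-04 M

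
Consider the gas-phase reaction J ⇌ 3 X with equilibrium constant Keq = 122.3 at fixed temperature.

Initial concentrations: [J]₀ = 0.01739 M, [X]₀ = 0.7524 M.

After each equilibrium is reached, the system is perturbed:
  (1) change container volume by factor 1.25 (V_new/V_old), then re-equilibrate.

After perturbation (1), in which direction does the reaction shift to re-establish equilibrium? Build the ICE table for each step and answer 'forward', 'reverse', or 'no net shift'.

Direction: forward

Q₀ = 24.49 vs Keq = 122.3 ⇒ Q<K, forward
Step 1:
                   J          X
  Initial    0.01739     0.7524
  Change    -0.01332    0.03997
  Equil     0.004068     0.7924
  solve Keq expr → x = 0.01332; check Q = 122.3
Then change container volume by factor 1.25 (V_new/V_old).
Step 2:
                   J          X
  Initial   0.003254     0.6339
  Change   -0.001138   0.003413
  Equil     0.002117     0.6373
  solve Keq expr → x = 0.001138; check Q = 122.3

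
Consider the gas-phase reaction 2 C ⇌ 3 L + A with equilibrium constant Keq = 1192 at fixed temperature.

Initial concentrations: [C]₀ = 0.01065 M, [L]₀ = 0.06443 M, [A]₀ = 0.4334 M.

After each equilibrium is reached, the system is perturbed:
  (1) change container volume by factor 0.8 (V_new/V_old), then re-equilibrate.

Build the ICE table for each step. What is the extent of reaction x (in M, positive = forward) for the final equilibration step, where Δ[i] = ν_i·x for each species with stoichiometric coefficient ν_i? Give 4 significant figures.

x = -6.6471e-05 M

Q₀ = 1.022 vs Keq = 1192 ⇒ Q<K, forward
Step 1:
                   C          L          A
  I          0.01065    0.06443     0.4334
  C         -0.01022    0.01533   0.005109
  E       4.3202e-04    0.07976     0.4385
  solve Keq expr → x = 0.005109; check Q = 1192
Then change container volume by factor 0.8 (V_new/V_old).
Step 2:
                   C          L          A
  I       5.4003e-04     0.0997     0.5481
  C       1.3294e-04 -1.9941e-04 -6.6471e-05
  E       6.7297e-04     0.0995     0.5481
  solve Keq expr → x = -6.6471e-05; check Q = 1192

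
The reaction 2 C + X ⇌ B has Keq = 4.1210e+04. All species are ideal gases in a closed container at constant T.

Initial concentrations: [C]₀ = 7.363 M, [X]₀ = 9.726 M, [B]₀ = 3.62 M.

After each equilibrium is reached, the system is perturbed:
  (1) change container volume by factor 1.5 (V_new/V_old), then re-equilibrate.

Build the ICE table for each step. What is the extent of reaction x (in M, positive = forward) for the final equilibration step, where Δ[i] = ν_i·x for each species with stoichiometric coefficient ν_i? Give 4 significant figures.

x = -9.0142e-04 M

Q₀ = 0.006865 vs Keq = 4.1210e+04 ⇒ Q<K, forward
Step 1:
                    C           X           B
  I             7.363       9.726        3.62
  C            -7.358      -3.679       3.679
  E          0.005412       6.047       7.299
  solve Keq expr → x = 3.679; check Q = 4.1210e+04
Then change container volume by factor 1.5 (V_new/V_old).
Step 2:
                    C           X           B
  I          0.003608       4.031       4.866
  C          0.001803  9.0142e-04 -9.0142e-04
  E          0.005411       4.032       4.865
  solve Keq expr → x = -9.0142e-04; check Q = 4.1210e+04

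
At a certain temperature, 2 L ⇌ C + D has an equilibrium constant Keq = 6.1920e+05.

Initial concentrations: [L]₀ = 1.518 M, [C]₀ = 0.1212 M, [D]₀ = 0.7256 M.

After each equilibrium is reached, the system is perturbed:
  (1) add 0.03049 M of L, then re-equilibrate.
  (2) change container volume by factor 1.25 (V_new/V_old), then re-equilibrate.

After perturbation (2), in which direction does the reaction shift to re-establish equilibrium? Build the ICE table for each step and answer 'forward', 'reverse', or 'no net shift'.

Direction: no net shift

Q₀ = 0.03816 vs Keq = 6.1920e+05 ⇒ Q<K, forward
Step 1:
                   L          C          D
  I            1.518     0.1212     0.7256
  C           -1.517     0.7583     0.7583
  E         0.001452     0.8795      1.484
  solve Keq expr → x = 0.7583; check Q = 6.1920e+05
Then add 0.03049 M of L.
Step 2:
                   L          C          D
  I          0.03194     0.8795      1.484
  C         -0.03047    0.01523    0.01523
  E         0.001472     0.8947      1.499
  solve Keq expr → x = 0.01523; check Q = 6.1920e+05
Then change container volume by factor 1.25 (V_new/V_old).
Step 3:
                   L          C          D
  I         0.001177     0.7158      1.199
  C                0          0          0
  E         0.001177     0.7158      1.199
  solve Keq expr → x = 0; check Q = 6.1920e+05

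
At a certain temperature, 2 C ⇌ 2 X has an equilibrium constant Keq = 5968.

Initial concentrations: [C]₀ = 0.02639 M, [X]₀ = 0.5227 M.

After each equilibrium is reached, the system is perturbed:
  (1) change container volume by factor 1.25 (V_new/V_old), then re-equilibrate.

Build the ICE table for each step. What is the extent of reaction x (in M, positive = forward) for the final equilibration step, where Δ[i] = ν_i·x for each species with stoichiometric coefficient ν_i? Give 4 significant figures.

x = 0 M

Q₀ = 392.3 vs Keq = 5968 ⇒ Q<K, forward
Step 1:
                  C         X
  init      0.02639    0.5227
  Δ        -0.01937   0.01937
  eq       0.007017    0.5421
  solve Keq expr → x = 0.009687; check Q = 5968
Then change container volume by factor 1.25 (V_new/V_old).
Step 2:
                  C         X
  init     0.005613    0.4337
  Δ               0         0
  eq       0.005613    0.4337
  solve Keq expr → x = 0; check Q = 5968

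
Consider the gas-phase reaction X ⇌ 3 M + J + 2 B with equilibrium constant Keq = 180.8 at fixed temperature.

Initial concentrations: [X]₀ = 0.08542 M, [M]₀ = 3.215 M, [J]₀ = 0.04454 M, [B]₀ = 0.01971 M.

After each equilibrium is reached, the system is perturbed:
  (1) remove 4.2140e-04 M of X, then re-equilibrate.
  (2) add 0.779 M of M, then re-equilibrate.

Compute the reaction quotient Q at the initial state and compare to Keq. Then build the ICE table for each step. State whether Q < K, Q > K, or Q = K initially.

Q₀ = 0.006731 vs Keq = 180.8 ⇒ Q<K, forward
Step 1:
                  X         M         J         B
  Initial   0.08542     3.215   0.04454   0.01971
  Change   -0.08436    0.2531   0.08436    0.1687
  Equil    0.001056     3.468    0.1289    0.1884
  solve Keq expr → x = 0.08436; check Q = 180.8
Then remove 4.2140e-04 M of X.
Step 2:
                  X         M         J         B
  Initial 6.3463e-04     3.468    0.1289    0.1884
  Change  4.0786e-04 -0.001224 -4.0786e-04 -8.1572e-04
  Equil    0.001042     3.467    0.1285    0.1876
  solve Keq expr → x = -4.0786e-04; check Q = 180.8
Then add 0.779 M of M.
Step 3:
                  X         M         J         B
  Initial  0.001042     4.246    0.1285    0.1876
  Change  8.2367e-04 -0.002471 -8.2367e-04 -0.001647
  Equil    0.001866     4.243    0.1277     0.186
  solve Keq expr → x = -8.2367e-04; check Q = 180.8

Q₀ = 0.006731; Q < K (proceeds forward)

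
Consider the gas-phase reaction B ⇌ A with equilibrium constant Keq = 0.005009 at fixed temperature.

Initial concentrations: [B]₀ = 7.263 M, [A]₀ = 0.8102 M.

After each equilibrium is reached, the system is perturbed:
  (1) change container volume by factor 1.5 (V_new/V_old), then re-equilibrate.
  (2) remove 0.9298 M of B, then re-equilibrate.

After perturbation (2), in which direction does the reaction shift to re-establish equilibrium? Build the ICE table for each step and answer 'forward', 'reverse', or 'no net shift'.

Q₀ = 0.1116 vs Keq = 0.005009 ⇒ Q>K, reverse
Step 1:
                    B           A
  Initial       7.263      0.8102
  Change         0.77       -0.77
  Equil         8.033     0.04024
  solve Keq expr → x = -0.77; check Q = 0.005009
Then change container volume by factor 1.5 (V_new/V_old).
Step 2:
                    B           A
  Initial       5.355     0.02682
  Change            0           0
  Equil         5.355     0.02682
  solve Keq expr → x = 0; check Q = 0.005009
Then remove 0.9298 M of B.
Step 3:
                    B           A
  Initial       4.426     0.02682
  Change     0.004634   -0.004634
  Equil          4.43     0.02219
  solve Keq expr → x = -0.004634; check Q = 0.005009

Direction: reverse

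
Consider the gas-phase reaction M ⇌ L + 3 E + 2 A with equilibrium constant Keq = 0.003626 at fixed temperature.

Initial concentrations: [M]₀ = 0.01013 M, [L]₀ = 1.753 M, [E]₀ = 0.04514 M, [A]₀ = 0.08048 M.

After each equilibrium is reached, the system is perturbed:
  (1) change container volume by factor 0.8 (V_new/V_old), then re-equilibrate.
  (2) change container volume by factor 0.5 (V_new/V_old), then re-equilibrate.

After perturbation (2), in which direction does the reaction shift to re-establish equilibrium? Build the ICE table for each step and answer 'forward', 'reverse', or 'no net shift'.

Direction: reverse

Q₀ = 1.0309e-04 vs Keq = 0.003626 ⇒ Q<K, forward
Step 1:
                   M          L          E          A
  init       0.01013      1.753    0.04514    0.08048
  Δ        -0.008502   0.008502    0.02551      0.017
  eq        0.001628      1.762    0.07065    0.09748
  solve Keq expr → x = 0.008502; check Q = 0.003626
Then change container volume by factor 0.8 (V_new/V_old).
Step 2:
                   M          L          E          A
  init      0.002035      2.202    0.08831     0.1219
  Δ           0.0024    -0.0024    -0.0072    -0.0048
  eq        0.004435      2.199    0.08111     0.1171
  solve Keq expr → x = -0.0024; check Q = 0.003626
Then change container volume by factor 0.5 (V_new/V_old).
Step 3:
                   M          L          E          A
  init       0.00887      4.399     0.1622     0.2341
  Δ          0.02355   -0.02355   -0.07064   -0.04709
  eq         0.03242      4.375    0.09158      0.187
  solve Keq expr → x = -0.02355; check Q = 0.003626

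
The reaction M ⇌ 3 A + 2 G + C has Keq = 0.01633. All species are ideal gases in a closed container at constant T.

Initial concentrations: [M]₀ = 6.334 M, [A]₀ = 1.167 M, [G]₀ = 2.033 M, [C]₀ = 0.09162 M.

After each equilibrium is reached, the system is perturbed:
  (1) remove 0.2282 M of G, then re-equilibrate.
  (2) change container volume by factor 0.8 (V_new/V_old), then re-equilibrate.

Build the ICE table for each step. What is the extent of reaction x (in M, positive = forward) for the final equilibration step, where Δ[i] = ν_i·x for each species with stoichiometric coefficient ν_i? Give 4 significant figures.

Q₀ = 0.09502 vs Keq = 0.01633 ⇒ Q>K, reverse
Step 1:
                    M           A           G           C
  Initial       6.334       1.167       2.033     0.09162
  Change      0.06145     -0.1844     -0.1229    -0.06145
  Equil         6.395      0.9826        1.91     0.03017
  solve Keq expr → x = -0.06145; check Q = 0.01633
Then remove 0.2282 M of G.
Step 2:
                    M           A           G           C
  Initial       6.395      0.9826       1.682     0.03017
  Change    -0.006088     0.01827     0.01218    0.006088
  Equil         6.389       1.001       1.694     0.03626
  solve Keq expr → x = 0.006088; check Q = 0.01633
Then change container volume by factor 0.8 (V_new/V_old).
Step 3:
                    M           A           G           C
  Initial       7.987       1.251       2.118     0.04532
  Change      0.02628    -0.07883    -0.05255    -0.02628
  Equil         8.013       1.172       2.065     0.01905
  solve Keq expr → x = -0.02628; check Q = 0.01633

x = -0.02628 M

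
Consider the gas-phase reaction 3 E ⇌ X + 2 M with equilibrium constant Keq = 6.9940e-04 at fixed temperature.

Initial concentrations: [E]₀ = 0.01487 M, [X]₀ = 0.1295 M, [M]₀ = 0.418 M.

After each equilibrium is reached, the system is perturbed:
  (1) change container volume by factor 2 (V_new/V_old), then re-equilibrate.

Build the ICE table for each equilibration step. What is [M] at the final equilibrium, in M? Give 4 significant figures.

[M]_eq = 0.08118 M

Q₀ = 6882 vs Keq = 6.9940e-04 ⇒ Q>K, reverse
Step 1:
                   E          X          M
  I          0.01487     0.1295      0.418
  C           0.3835    -0.1278    -0.2556
  E           0.3983   0.001677     0.1624
  solve Keq expr → x = -0.1278; check Q = 6.9940e-04
Then change container volume by factor 2 (V_new/V_old).
Step 2:
                   E          X          M
  I           0.1992 8.3854e-04    0.08118
  C                0          0          0
  E           0.1992 8.3854e-04    0.08118
  solve Keq expr → x = 0; check Q = 6.9940e-04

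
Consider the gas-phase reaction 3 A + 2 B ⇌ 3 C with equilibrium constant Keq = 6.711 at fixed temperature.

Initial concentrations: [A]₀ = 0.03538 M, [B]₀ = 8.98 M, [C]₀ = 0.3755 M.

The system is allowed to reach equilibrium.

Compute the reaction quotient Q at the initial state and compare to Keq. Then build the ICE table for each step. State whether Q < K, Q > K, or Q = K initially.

Q₀ = 14.83 vs Keq = 6.711 ⇒ Q>K, reverse
Step 1:
                   A          B          C
  init       0.03538       8.98     0.3755
  Δ          0.00951    0.00634   -0.00951
  eq         0.04489      8.986      0.366
  solve Keq expr → x = -0.00317; check Q = 6.711

Q₀ = 14.83; Q > K (proceeds reverse)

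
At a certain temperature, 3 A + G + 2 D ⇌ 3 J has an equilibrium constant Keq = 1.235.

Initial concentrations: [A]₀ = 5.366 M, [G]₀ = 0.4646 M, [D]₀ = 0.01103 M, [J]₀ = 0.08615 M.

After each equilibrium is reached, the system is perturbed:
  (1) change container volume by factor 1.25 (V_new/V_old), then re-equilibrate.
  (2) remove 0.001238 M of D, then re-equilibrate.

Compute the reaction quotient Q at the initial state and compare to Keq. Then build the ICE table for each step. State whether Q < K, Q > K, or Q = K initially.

Q₀ = 0.07321; Q < K (proceeds forward)

Q₀ = 0.07321 vs Keq = 1.235 ⇒ Q<K, forward
Step 1:
                    A           G           D           J
  init          5.366      0.4646     0.01103     0.08615
  Δ          -0.01164   -0.003879   -0.007758     0.01164
  eq            5.354      0.4607    0.003272     0.09779
  solve Keq expr → x = 0.003879; check Q = 1.235
Then change container volume by factor 1.25 (V_new/V_old).
Step 2:
                    A           G           D           J
  init          4.283      0.3686    0.002618     0.07823
  Δ          0.001407  4.6915e-04  9.3830e-04   -0.001407
  eq            4.285       0.369    0.003556     0.07682
  solve Keq expr → x = -4.6915e-04; check Q = 1.235
Then remove 0.001238 M of D.
Step 3:
                    A           G           D           J
  init          4.285       0.369    0.002318     0.07682
  Δ          0.001676  5.5881e-04    0.001118   -0.001676
  eq            4.287      0.3696    0.003435     0.07515
  solve Keq expr → x = -5.5881e-04; check Q = 1.235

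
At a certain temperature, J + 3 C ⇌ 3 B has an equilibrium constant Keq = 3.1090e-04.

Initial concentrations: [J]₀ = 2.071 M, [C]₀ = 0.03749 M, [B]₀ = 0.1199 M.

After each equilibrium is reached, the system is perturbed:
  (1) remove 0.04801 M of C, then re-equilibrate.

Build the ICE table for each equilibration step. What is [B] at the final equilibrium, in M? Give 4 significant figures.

[B]_eq = 0.008742 M

Q₀ = 15.8 vs Keq = 3.1090e-04 ⇒ Q>K, reverse
Step 1:
                    J           C           B
  init          2.071     0.03749      0.1199
  Δ           0.03577      0.1073     -0.1073
  eq            2.107      0.1448     0.01258
  solve Keq expr → x = -0.03577; check Q = 3.1090e-04
Then remove 0.04801 M of C.
Step 2:
                    J           C           B
  init          2.107      0.0968     0.01258
  Δ          0.001278    0.003835   -0.003835
  eq            2.108      0.1006    0.008742
  solve Keq expr → x = -0.001278; check Q = 3.1090e-04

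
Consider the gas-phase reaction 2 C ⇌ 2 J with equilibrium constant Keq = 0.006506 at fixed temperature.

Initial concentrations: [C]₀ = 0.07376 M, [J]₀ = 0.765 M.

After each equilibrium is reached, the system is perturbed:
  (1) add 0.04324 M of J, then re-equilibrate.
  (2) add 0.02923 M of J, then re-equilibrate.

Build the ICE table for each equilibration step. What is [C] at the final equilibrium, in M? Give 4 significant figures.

[C]_eq = 0.8432 M

Q₀ = 107.6 vs Keq = 0.006506 ⇒ Q>K, reverse
Step 1:
                    C           J
  I           0.07376       0.765
  C            0.7024     -0.7024
  E            0.7762      0.0626
  solve Keq expr → x = -0.3512; check Q = 0.006506
Then add 0.04324 M of J.
Step 2:
                    C           J
  I            0.7762      0.1058
  C           0.04001    -0.04001
  E            0.8162     0.06583
  solve Keq expr → x = -0.02001; check Q = 0.006506
Then add 0.02923 M of J.
Step 3:
                    C           J
  I            0.8162     0.09506
  C           0.02705    -0.02705
  E            0.8432     0.06801
  solve Keq expr → x = -0.01352; check Q = 0.006506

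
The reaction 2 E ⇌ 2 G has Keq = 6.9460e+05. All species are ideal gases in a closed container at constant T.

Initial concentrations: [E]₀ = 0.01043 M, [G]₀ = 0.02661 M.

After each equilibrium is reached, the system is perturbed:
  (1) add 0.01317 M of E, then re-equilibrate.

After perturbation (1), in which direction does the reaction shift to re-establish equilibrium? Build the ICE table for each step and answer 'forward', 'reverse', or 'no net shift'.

Direction: forward

Q₀ = 6.509 vs Keq = 6.9460e+05 ⇒ Q<K, forward
Step 1:
                   E          G
  I          0.01043    0.02661
  C         -0.01039    0.01039
  E       4.4390e-05      0.037
  solve Keq expr → x = 0.005193; check Q = 6.9460e+05
Then add 0.01317 M of E.
Step 2:
                   E          G
  I          0.01321      0.037
  C         -0.01315    0.01315
  E       6.0173e-05    0.05015
  solve Keq expr → x = 0.006577; check Q = 6.9460e+05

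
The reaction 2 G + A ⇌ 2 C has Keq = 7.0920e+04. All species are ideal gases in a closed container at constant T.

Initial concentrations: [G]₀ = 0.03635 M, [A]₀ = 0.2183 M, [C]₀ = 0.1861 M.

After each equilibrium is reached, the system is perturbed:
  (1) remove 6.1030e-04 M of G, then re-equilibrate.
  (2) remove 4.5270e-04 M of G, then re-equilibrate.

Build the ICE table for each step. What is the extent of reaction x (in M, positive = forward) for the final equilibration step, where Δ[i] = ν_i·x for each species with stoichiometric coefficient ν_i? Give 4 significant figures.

Q₀ = 120.1 vs Keq = 7.0920e+04 ⇒ Q<K, forward
Step 1:
                  G         A         C
  init      0.03635    0.2183    0.1861
  Δ         -0.0345  -0.01725    0.0345
  eq       0.001847     0.201    0.2206
  solve Keq expr → x = 0.01725; check Q = 7.0920e+04
Then remove 6.1030e-04 M of G.
Step 2:
                  G         A         C
  init     0.001237     0.201    0.2206
  Δ       6.0386e-04 3.0193e-04 -6.0386e-04
  eq       0.001841    0.2014      0.22
  solve Keq expr → x = -3.0193e-04; check Q = 7.0920e+04
Then remove 4.5270e-04 M of G.
Step 3:
                  G         A         C
  init     0.001388    0.2014      0.22
  Δ       4.4793e-04 2.2397e-04 -4.4793e-04
  eq       0.001836    0.2016    0.2196
  solve Keq expr → x = -2.2397e-04; check Q = 7.0920e+04

x = -2.2397e-04 M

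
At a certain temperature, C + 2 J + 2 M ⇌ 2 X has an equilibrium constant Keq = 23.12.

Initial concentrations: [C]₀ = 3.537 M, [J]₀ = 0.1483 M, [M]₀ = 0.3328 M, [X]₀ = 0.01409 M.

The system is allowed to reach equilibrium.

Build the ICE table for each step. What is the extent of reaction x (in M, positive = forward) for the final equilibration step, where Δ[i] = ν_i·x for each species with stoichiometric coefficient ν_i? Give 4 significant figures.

x = 0.04816 M

Q₀ = 0.02304 vs Keq = 23.12 ⇒ Q<K, forward
Step 1:
                    C           J           M           X
  I             3.537      0.1483      0.3328     0.01409
  C          -0.04816    -0.09632    -0.09632     0.09632
  E             3.489     0.05198      0.2365      0.1104
  solve Keq expr → x = 0.04816; check Q = 23.12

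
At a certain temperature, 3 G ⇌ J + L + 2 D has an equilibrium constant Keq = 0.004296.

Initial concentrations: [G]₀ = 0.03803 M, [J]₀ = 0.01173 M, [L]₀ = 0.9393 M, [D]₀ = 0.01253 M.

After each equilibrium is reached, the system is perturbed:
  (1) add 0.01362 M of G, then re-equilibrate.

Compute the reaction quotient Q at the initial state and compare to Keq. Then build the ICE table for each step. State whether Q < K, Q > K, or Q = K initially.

Q₀ = 0.03145; Q > K (proceeds reverse)

Q₀ = 0.03145 vs Keq = 0.004296 ⇒ Q>K, reverse
Step 1:
                    G           J           L           D
  Initial     0.03803     0.01173      0.9393     0.01253
  Change     0.008167   -0.002722   -0.002722   -0.005445
  Equil        0.0462    0.009008      0.9366    0.007085
  solve Keq expr → x = -0.002722; check Q = 0.004296
Then add 0.01362 M of G.
Step 2:
                    G           J           L           D
  Initial     0.05982    0.009008      0.9366    0.007085
  Change    -0.003074    0.001025    0.001025    0.002049
  Equil       0.05674     0.01003      0.9376    0.009135
  solve Keq expr → x = 0.001025; check Q = 0.004296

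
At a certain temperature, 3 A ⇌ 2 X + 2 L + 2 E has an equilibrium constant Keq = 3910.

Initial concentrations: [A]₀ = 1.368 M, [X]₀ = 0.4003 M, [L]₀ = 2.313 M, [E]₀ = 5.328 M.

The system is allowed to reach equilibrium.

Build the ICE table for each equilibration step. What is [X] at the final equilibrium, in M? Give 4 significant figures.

[X]_eq = 1.023 M

Q₀ = 9.506 vs Keq = 3910 ⇒ Q<K, forward
Step 1:
                   A          X          L          E
  init         1.368     0.4003      2.313      5.328
  Δ          -0.9341     0.6227     0.6227     0.6227
  eq          0.4339      1.023      2.936      5.951
  solve Keq expr → x = 0.3114; check Q = 3910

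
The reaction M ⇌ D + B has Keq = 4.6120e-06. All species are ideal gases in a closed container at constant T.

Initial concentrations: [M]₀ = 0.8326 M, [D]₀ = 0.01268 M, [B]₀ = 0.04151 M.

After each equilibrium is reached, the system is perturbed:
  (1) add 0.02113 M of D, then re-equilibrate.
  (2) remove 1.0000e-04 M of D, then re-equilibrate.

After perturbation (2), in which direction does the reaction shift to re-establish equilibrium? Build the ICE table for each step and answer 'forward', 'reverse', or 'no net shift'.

Q₀ = 6.3217e-04 vs Keq = 4.6120e-06 ⇒ Q>K, reverse
Step 1:
                    M           D           B
  init         0.8326     0.01268     0.04151
  Δ           0.01255    -0.01255    -0.01255
  eq           0.8451  1.3457e-04     0.02896
  solve Keq expr → x = -0.01255; check Q = 4.6120e-06
Then add 0.02113 M of D.
Step 2:
                    M           D           B
  init         0.8451     0.02126     0.02896
  Δ           0.02078    -0.02078    -0.02078
  eq           0.8659  4.8776e-04    0.008188
  solve Keq expr → x = -0.02078; check Q = 4.6120e-06
Then remove 1.0000e-04 M of D.
Step 3:
                    M           D           B
  init         0.8659  3.8776e-04    0.008188
  Δ       -9.4389e-05  9.4389e-05  9.4389e-05
  eq           0.8658  4.8215e-04    0.008282
  solve Keq expr → x = 9.4389e-05; check Q = 4.6120e-06

Direction: forward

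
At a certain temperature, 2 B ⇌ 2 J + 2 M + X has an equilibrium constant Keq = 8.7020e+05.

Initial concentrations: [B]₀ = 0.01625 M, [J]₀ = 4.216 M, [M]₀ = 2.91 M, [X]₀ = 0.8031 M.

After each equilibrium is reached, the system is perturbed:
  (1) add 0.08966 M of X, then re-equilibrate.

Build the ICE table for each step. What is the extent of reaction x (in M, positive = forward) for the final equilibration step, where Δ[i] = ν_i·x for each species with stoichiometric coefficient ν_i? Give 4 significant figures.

x = -3.1726e-04 M

Q₀ = 4.5777e+05 vs Keq = 8.7020e+05 ⇒ Q<K, forward
Step 1:
                   B          J          M          X
  I          0.01625      4.216       2.91     0.8031
  C        -0.004417   0.004417   0.004417   0.002209
  E          0.01183       4.22      2.914     0.8053
  solve Keq expr → x = 0.002209; check Q = 8.7020e+05
Then add 0.08966 M of X.
Step 2:
                   B          J          M          X
  I          0.01183       4.22      2.914      0.895
  C       6.3452e-04 -6.3452e-04 -6.3452e-04 -3.1726e-04
  E          0.01247       4.22      2.914     0.8947
  solve Keq expr → x = -3.1726e-04; check Q = 8.7020e+05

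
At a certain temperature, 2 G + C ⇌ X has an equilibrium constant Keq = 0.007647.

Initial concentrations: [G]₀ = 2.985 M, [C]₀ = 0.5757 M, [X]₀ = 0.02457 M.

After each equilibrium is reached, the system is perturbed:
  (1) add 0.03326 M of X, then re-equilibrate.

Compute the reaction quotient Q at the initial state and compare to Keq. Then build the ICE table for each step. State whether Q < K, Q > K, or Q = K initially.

Q₀ = 0.00479; Q < K (proceeds forward)

Q₀ = 0.00479 vs Keq = 0.007647 ⇒ Q<K, forward
Step 1:
                  G         C         X
  Initial     2.985    0.5757   0.02457
  Change   -0.02619  -0.01309   0.01309
  Equil       2.959    0.5626   0.03766
  solve Keq expr → x = 0.01309; check Q = 0.007647
Then add 0.03326 M of X.
Step 2:
                  G         C         X
  Initial     2.959    0.5626   0.07092
  Change    0.05934   0.02967  -0.02967
  Equil       3.018    0.5923   0.04126
  solve Keq expr → x = -0.02967; check Q = 0.007647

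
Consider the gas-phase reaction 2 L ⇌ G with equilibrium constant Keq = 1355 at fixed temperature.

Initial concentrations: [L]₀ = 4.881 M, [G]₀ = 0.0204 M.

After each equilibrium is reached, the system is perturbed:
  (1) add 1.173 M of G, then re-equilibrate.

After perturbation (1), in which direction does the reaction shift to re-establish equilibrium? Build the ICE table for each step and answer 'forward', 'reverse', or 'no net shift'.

Direction: reverse

Q₀ = 8.5627e-04 vs Keq = 1355 ⇒ Q<K, forward
Step 1:
                    L           G
  init          4.881      0.0204
  Δ            -4.839       2.419
  eq          0.04243        2.44
  solve Keq expr → x = 2.419; check Q = 1355
Then add 1.173 M of G.
Step 2:
                    L           G
  init        0.04243       3.613
  Δ           0.00917   -0.004585
  eq           0.0516       3.608
  solve Keq expr → x = -0.004585; check Q = 1355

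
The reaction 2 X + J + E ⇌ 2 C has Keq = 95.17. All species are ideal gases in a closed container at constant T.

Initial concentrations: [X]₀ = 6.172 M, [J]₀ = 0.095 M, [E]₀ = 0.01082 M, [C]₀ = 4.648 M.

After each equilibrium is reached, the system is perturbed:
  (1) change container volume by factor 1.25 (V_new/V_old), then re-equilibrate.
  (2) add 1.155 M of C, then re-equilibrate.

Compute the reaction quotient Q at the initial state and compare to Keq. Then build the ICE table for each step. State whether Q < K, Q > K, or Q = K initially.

Q₀ = 551.7 vs Keq = 95.17 ⇒ Q>K, reverse
Step 1:
                    X           J           E           C
  Initial       6.172       0.095     0.01082       4.648
  Change      0.06667     0.03333     0.03333    -0.06667
  Equil         6.239      0.1283     0.04415       4.581
  solve Keq expr → x = -0.03333; check Q = 95.17
Then change container volume by factor 1.25 (V_new/V_old).
Step 2:
                    X           J           E           C
  Initial       4.991      0.1027     0.03532       3.665
  Change       0.0253     0.01265     0.01265     -0.0253
  Equil         5.016      0.1153     0.04797        3.64
  solve Keq expr → x = -0.01265; check Q = 95.17
Then add 1.155 M of C.
Step 3:
                    X           J           E           C
  Initial       5.016      0.1153     0.04797       4.795
  Change      0.04086     0.02043     0.02043    -0.04086
  Equil         5.057      0.1357      0.0684       4.754
  solve Keq expr → x = -0.02043; check Q = 95.17

Q₀ = 551.7; Q > K (proceeds reverse)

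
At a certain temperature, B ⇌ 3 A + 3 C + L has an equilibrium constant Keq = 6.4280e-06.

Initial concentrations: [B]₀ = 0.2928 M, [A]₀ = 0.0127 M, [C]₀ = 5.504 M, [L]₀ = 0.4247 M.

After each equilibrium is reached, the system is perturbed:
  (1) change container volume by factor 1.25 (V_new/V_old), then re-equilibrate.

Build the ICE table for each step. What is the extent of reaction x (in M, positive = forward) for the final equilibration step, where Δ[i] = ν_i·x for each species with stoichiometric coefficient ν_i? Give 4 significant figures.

Q₀ = 4.9540e-04 vs Keq = 6.4280e-06 ⇒ Q>K, reverse
Step 1:
                   B          A          C          L
  I           0.2928     0.0127      5.504     0.4247
  C         0.003231  -0.009692  -0.009692  -0.003231
  E            0.296   0.003008      5.494     0.4215
  solve Keq expr → x = -0.003231; check Q = 6.4280e-06
Then change container volume by factor 1.25 (V_new/V_old).
Step 2:
                   B          A          C          L
  I           0.2368   0.002407      4.395     0.3372
  C       -4.4949e-04   0.001348   0.001348 4.4949e-04
  E           0.2364   0.003755      4.397     0.3376
  solve Keq expr → x = 4.4949e-04; check Q = 6.4280e-06

x = 4.4949e-04 M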